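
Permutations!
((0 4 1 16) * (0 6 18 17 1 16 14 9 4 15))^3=((0 15)(1 14 9 4 16 6 18 17))^3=(0 15)(1 4 18 14 16 17 9 6)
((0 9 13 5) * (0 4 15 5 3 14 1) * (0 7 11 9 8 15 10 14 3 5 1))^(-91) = ((0 8 15 1 7 11 9 13 5 4 10 14))^(-91) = (0 11 10 1 5 8 9 14 7 4 15 13)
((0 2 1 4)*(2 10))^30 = (10)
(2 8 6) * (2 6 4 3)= [0, 1, 8, 2, 3, 5, 6, 7, 4]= (2 8 4 3)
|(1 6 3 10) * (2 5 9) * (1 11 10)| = 6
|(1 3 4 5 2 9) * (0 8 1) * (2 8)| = |(0 2 9)(1 3 4 5 8)| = 15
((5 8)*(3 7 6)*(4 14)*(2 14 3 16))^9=((2 14 4 3 7 6 16)(5 8))^9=(2 4 7 16 14 3 6)(5 8)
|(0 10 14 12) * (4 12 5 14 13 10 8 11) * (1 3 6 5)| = |(0 8 11 4 12)(1 3 6 5 14)(10 13)| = 10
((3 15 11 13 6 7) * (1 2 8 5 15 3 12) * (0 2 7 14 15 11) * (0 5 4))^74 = (0 8)(1 12 7)(2 4)(5 13 14)(6 15 11)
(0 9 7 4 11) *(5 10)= (0 9 7 4 11)(5 10)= [9, 1, 2, 3, 11, 10, 6, 4, 8, 7, 5, 0]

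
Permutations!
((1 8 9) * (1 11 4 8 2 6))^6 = ((1 2 6)(4 8 9 11))^6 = (4 9)(8 11)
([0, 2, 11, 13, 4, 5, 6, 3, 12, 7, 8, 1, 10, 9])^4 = [0, 2, 11, 3, 4, 5, 6, 7, 12, 9, 8, 1, 10, 13]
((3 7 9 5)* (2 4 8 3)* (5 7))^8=((2 4 8 3 5)(7 9))^8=(9)(2 3 4 5 8)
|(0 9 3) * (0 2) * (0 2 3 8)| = 3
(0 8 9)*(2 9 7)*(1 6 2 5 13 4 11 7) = (0 8 1 6 2 9)(4 11 7 5 13) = [8, 6, 9, 3, 11, 13, 2, 5, 1, 0, 10, 7, 12, 4]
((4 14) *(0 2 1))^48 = ((0 2 1)(4 14))^48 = (14)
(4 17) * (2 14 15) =(2 14 15)(4 17) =[0, 1, 14, 3, 17, 5, 6, 7, 8, 9, 10, 11, 12, 13, 15, 2, 16, 4]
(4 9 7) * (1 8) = [0, 8, 2, 3, 9, 5, 6, 4, 1, 7] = (1 8)(4 9 7)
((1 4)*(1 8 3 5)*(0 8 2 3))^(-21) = (0 8)(1 5 3 2 4)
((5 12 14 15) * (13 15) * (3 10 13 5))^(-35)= ((3 10 13 15)(5 12 14))^(-35)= (3 10 13 15)(5 12 14)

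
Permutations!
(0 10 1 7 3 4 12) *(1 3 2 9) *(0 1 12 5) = (0 10 3 4 5)(1 7 2 9 12) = [10, 7, 9, 4, 5, 0, 6, 2, 8, 12, 3, 11, 1]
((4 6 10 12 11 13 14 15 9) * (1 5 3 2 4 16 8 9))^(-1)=((1 5 3 2 4 6 10 12 11 13 14 15)(8 9 16))^(-1)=(1 15 14 13 11 12 10 6 4 2 3 5)(8 16 9)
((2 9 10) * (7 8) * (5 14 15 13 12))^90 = ((2 9 10)(5 14 15 13 12)(7 8))^90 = (15)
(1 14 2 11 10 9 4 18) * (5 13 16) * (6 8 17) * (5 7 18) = (1 14 2 11 10 9 4 5 13 16 7 18)(6 8 17) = [0, 14, 11, 3, 5, 13, 8, 18, 17, 4, 9, 10, 12, 16, 2, 15, 7, 6, 1]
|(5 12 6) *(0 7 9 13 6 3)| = |(0 7 9 13 6 5 12 3)| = 8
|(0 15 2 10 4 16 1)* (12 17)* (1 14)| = |(0 15 2 10 4 16 14 1)(12 17)| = 8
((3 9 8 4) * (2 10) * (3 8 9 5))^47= ((2 10)(3 5)(4 8))^47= (2 10)(3 5)(4 8)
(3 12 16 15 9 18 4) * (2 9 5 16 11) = [0, 1, 9, 12, 3, 16, 6, 7, 8, 18, 10, 2, 11, 13, 14, 5, 15, 17, 4] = (2 9 18 4 3 12 11)(5 16 15)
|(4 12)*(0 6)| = 2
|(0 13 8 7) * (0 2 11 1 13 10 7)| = 8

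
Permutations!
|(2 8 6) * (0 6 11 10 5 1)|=8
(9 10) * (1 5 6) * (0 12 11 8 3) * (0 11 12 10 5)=(12)(0 10 9 5 6 1)(3 11 8)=[10, 0, 2, 11, 4, 6, 1, 7, 3, 5, 9, 8, 12]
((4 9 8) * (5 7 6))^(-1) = ((4 9 8)(5 7 6))^(-1) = (4 8 9)(5 6 7)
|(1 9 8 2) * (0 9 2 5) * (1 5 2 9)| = |(0 1 9 8 2 5)| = 6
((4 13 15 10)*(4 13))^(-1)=((10 13 15))^(-1)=(10 15 13)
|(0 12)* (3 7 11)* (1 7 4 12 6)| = 8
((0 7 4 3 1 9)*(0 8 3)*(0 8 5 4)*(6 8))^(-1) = ((0 7)(1 9 5 4 6 8 3))^(-1) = (0 7)(1 3 8 6 4 5 9)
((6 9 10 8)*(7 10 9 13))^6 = ((6 13 7 10 8))^6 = (6 13 7 10 8)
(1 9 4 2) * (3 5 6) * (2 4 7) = (1 9 7 2)(3 5 6) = [0, 9, 1, 5, 4, 6, 3, 2, 8, 7]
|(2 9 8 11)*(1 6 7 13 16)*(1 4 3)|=28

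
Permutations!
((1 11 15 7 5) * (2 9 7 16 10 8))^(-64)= (1 2 15 7 10)(5 8 11 9 16)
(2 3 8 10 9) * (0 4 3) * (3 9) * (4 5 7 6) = (0 5 7 6 4 9 2)(3 8 10) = [5, 1, 0, 8, 9, 7, 4, 6, 10, 2, 3]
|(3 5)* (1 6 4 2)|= 4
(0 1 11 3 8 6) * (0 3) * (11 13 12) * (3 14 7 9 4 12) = (0 1 13 3 8 6 14 7 9 4 12 11) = [1, 13, 2, 8, 12, 5, 14, 9, 6, 4, 10, 0, 11, 3, 7]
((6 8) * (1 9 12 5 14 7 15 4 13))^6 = (1 15 5)(4 14 9)(7 12 13) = ((1 9 12 5 14 7 15 4 13)(6 8))^6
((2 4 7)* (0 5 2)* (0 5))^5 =(2 4 7 5)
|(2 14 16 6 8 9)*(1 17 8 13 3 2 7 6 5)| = |(1 17 8 9 7 6 13 3 2 14 16 5)| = 12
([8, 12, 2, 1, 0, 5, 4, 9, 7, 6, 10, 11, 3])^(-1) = (0 4 6 9 7 8)(1 3 12)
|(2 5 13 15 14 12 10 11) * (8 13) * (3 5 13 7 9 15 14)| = |(2 13 14 12 10 11)(3 5 8 7 9 15)| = 6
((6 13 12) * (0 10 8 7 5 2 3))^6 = (13)(0 3 2 5 7 8 10)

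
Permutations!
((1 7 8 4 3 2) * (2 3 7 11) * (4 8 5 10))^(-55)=(1 2 11)(4 7 5 10)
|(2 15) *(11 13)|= 2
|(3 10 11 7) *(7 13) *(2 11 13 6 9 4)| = 20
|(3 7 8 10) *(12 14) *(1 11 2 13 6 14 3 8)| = 18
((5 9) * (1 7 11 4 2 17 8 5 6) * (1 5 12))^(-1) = (1 12 8 17 2 4 11 7)(5 6 9)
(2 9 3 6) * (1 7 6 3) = (1 7 6 2 9) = [0, 7, 9, 3, 4, 5, 2, 6, 8, 1]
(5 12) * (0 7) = (0 7)(5 12) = [7, 1, 2, 3, 4, 12, 6, 0, 8, 9, 10, 11, 5]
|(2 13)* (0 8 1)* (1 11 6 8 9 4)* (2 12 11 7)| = |(0 9 4 1)(2 13 12 11 6 8 7)| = 28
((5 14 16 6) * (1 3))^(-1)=((1 3)(5 14 16 6))^(-1)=(1 3)(5 6 16 14)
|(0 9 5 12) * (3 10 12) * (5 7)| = |(0 9 7 5 3 10 12)| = 7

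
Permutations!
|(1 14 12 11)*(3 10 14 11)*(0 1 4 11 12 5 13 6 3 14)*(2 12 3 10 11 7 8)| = |(0 1 3 11 4 7 8 2 12 14 5 13 6 10)| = 14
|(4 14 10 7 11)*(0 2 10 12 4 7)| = |(0 2 10)(4 14 12)(7 11)| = 6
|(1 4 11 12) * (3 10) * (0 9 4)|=|(0 9 4 11 12 1)(3 10)|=6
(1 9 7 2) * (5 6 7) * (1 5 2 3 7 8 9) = (2 5 6 8 9)(3 7) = [0, 1, 5, 7, 4, 6, 8, 3, 9, 2]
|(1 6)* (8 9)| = 2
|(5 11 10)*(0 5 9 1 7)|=|(0 5 11 10 9 1 7)|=7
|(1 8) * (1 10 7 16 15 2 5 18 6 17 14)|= |(1 8 10 7 16 15 2 5 18 6 17 14)|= 12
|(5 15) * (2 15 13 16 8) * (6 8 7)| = 8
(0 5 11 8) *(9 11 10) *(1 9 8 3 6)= (0 5 10 8)(1 9 11 3 6)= [5, 9, 2, 6, 4, 10, 1, 7, 0, 11, 8, 3]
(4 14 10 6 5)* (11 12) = (4 14 10 6 5)(11 12) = [0, 1, 2, 3, 14, 4, 5, 7, 8, 9, 6, 12, 11, 13, 10]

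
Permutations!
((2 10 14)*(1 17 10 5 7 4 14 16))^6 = ((1 17 10 16)(2 5 7 4 14))^6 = (1 10)(2 5 7 4 14)(16 17)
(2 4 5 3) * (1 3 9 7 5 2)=(1 3)(2 4)(5 9 7)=[0, 3, 4, 1, 2, 9, 6, 5, 8, 7]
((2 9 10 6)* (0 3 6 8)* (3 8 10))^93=((10)(0 8)(2 9 3 6))^93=(10)(0 8)(2 9 3 6)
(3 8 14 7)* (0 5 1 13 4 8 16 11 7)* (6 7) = (0 5 1 13 4 8 14)(3 16 11 6 7) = [5, 13, 2, 16, 8, 1, 7, 3, 14, 9, 10, 6, 12, 4, 0, 15, 11]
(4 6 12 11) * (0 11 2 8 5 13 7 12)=[11, 1, 8, 3, 6, 13, 0, 12, 5, 9, 10, 4, 2, 7]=(0 11 4 6)(2 8 5 13 7 12)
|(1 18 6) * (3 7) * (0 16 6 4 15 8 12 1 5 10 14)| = 6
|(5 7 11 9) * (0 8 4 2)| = |(0 8 4 2)(5 7 11 9)| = 4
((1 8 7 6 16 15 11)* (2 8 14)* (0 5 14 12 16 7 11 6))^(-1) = (0 7 6 15 16 12 1 11 8 2 14 5)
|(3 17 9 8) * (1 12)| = 4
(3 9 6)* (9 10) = (3 10 9 6) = [0, 1, 2, 10, 4, 5, 3, 7, 8, 6, 9]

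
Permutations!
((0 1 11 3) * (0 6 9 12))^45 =(0 3 12 11 9 1 6)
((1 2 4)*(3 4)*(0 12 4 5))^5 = ((0 12 4 1 2 3 5))^5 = (0 3 1 12 5 2 4)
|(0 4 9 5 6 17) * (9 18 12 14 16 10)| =|(0 4 18 12 14 16 10 9 5 6 17)| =11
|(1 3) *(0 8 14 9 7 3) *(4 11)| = |(0 8 14 9 7 3 1)(4 11)| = 14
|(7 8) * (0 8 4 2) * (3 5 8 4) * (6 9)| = |(0 4 2)(3 5 8 7)(6 9)| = 12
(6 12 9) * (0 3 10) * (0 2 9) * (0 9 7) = (0 3 10 2 7)(6 12 9) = [3, 1, 7, 10, 4, 5, 12, 0, 8, 6, 2, 11, 9]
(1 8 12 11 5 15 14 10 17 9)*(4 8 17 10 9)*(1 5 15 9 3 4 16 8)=(1 17 16 8 12 11 15 14 3 4)(5 9)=[0, 17, 2, 4, 1, 9, 6, 7, 12, 5, 10, 15, 11, 13, 3, 14, 8, 16]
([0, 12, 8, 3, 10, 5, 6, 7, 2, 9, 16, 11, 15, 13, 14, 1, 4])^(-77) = (1 12 15)(2 8)(4 10 16)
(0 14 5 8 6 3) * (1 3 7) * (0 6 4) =[14, 3, 2, 6, 0, 8, 7, 1, 4, 9, 10, 11, 12, 13, 5] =(0 14 5 8 4)(1 3 6 7)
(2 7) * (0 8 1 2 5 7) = (0 8 1 2)(5 7) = [8, 2, 0, 3, 4, 7, 6, 5, 1]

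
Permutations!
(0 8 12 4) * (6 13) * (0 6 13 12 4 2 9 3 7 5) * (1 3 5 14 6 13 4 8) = (0 1 3 7 14 6 12 2 9 5)(4 13) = [1, 3, 9, 7, 13, 0, 12, 14, 8, 5, 10, 11, 2, 4, 6]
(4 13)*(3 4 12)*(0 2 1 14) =(0 2 1 14)(3 4 13 12) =[2, 14, 1, 4, 13, 5, 6, 7, 8, 9, 10, 11, 3, 12, 0]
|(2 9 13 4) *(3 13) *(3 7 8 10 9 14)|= 20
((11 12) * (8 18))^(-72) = ((8 18)(11 12))^(-72) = (18)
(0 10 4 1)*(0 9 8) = (0 10 4 1 9 8) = [10, 9, 2, 3, 1, 5, 6, 7, 0, 8, 4]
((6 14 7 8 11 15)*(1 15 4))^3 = ((1 15 6 14 7 8 11 4))^3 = (1 14 11 15 7 4 6 8)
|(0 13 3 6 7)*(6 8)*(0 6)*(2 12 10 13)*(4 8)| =|(0 2 12 10 13 3 4 8)(6 7)| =8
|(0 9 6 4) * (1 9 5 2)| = 7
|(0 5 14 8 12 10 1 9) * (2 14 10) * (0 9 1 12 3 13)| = 9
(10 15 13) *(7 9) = (7 9)(10 15 13) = [0, 1, 2, 3, 4, 5, 6, 9, 8, 7, 15, 11, 12, 10, 14, 13]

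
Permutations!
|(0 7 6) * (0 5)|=4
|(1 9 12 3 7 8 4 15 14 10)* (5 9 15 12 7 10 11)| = 12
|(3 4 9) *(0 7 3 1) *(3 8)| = 7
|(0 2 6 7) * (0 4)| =5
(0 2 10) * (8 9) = (0 2 10)(8 9) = [2, 1, 10, 3, 4, 5, 6, 7, 9, 8, 0]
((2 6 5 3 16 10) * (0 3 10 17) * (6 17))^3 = (0 6 2 3 5 17 16 10)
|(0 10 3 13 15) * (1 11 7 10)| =|(0 1 11 7 10 3 13 15)| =8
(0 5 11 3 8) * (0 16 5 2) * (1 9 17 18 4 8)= (0 2)(1 9 17 18 4 8 16 5 11 3)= [2, 9, 0, 1, 8, 11, 6, 7, 16, 17, 10, 3, 12, 13, 14, 15, 5, 18, 4]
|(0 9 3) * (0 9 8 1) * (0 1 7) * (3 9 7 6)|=5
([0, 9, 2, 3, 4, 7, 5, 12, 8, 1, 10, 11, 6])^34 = [0, 1, 2, 3, 4, 12, 7, 6, 8, 9, 10, 11, 5]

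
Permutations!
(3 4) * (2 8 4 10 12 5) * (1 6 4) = (1 6 4 3 10 12 5 2 8) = [0, 6, 8, 10, 3, 2, 4, 7, 1, 9, 12, 11, 5]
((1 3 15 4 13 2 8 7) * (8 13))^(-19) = (1 7 8 4 15 3)(2 13)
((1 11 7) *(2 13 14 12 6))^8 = (1 7 11)(2 12 13 6 14)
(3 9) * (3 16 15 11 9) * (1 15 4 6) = [0, 15, 2, 3, 6, 5, 1, 7, 8, 16, 10, 9, 12, 13, 14, 11, 4] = (1 15 11 9 16 4 6)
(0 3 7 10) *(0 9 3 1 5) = (0 1 5)(3 7 10 9) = [1, 5, 2, 7, 4, 0, 6, 10, 8, 3, 9]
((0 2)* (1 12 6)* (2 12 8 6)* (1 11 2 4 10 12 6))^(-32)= ((0 6 11 2)(1 8)(4 10 12))^(-32)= (4 10 12)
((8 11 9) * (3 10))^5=(3 10)(8 9 11)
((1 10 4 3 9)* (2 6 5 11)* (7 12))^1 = ((1 10 4 3 9)(2 6 5 11)(7 12))^1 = (1 10 4 3 9)(2 6 5 11)(7 12)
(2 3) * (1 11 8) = (1 11 8)(2 3) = [0, 11, 3, 2, 4, 5, 6, 7, 1, 9, 10, 8]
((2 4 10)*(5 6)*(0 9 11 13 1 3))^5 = ((0 9 11 13 1 3)(2 4 10)(5 6))^5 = (0 3 1 13 11 9)(2 10 4)(5 6)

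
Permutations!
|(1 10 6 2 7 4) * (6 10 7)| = 6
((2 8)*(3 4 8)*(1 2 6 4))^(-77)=(1 2 3)(4 8 6)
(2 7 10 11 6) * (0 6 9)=(0 6 2 7 10 11 9)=[6, 1, 7, 3, 4, 5, 2, 10, 8, 0, 11, 9]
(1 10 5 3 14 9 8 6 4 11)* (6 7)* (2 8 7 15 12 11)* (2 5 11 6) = (1 10 11)(2 8 15 12 6 4 5 3 14 9 7) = [0, 10, 8, 14, 5, 3, 4, 2, 15, 7, 11, 1, 6, 13, 9, 12]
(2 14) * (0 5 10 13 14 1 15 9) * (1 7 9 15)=(15)(0 5 10 13 14 2 7 9)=[5, 1, 7, 3, 4, 10, 6, 9, 8, 0, 13, 11, 12, 14, 2, 15]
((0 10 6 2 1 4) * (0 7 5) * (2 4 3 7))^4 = (0 2 5 4 7 6 3 10 1)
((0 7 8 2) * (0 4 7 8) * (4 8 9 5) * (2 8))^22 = (0 5 7 9 4)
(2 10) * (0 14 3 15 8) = (0 14 3 15 8)(2 10) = [14, 1, 10, 15, 4, 5, 6, 7, 0, 9, 2, 11, 12, 13, 3, 8]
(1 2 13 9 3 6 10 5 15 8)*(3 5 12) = [0, 2, 13, 6, 4, 15, 10, 7, 1, 5, 12, 11, 3, 9, 14, 8] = (1 2 13 9 5 15 8)(3 6 10 12)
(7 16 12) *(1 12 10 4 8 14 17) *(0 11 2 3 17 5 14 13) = (0 11 2 3 17 1 12 7 16 10 4 8 13)(5 14) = [11, 12, 3, 17, 8, 14, 6, 16, 13, 9, 4, 2, 7, 0, 5, 15, 10, 1]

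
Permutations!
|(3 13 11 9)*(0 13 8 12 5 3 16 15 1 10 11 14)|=|(0 13 14)(1 10 11 9 16 15)(3 8 12 5)|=12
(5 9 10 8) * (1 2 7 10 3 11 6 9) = (1 2 7 10 8 5)(3 11 6 9) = [0, 2, 7, 11, 4, 1, 9, 10, 5, 3, 8, 6]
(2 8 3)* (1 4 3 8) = (8)(1 4 3 2) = [0, 4, 1, 2, 3, 5, 6, 7, 8]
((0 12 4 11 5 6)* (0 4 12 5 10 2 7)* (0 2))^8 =((12)(0 5 6 4 11 10)(2 7))^8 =(12)(0 6 11)(4 10 5)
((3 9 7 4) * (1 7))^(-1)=(1 9 3 4 7)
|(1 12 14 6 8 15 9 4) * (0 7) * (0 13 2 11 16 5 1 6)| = 10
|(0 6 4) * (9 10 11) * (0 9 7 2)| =8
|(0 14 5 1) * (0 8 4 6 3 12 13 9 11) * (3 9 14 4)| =35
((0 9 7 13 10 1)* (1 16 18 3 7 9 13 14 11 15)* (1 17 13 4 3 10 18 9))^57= ((0 4 3 7 14 11 15 17 13 18 10 16 9 1))^57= (0 4 3 7 14 11 15 17 13 18 10 16 9 1)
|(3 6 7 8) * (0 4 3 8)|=|(8)(0 4 3 6 7)|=5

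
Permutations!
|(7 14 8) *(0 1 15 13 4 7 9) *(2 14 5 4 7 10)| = |(0 1 15 13 7 5 4 10 2 14 8 9)| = 12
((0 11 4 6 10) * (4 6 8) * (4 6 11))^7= (11)(0 8 10 4 6)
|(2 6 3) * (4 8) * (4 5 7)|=12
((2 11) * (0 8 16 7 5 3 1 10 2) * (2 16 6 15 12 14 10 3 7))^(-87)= ((0 8 6 15 12 14 10 16 2 11)(1 3)(5 7))^(-87)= (0 15 10 11 6 14 2 8 12 16)(1 3)(5 7)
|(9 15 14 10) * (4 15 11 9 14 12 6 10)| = 6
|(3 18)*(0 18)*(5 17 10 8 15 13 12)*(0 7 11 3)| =|(0 18)(3 7 11)(5 17 10 8 15 13 12)| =42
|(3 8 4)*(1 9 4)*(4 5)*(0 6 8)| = |(0 6 8 1 9 5 4 3)| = 8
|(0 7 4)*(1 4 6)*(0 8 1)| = 3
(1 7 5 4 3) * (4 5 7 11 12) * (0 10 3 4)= (0 10 3 1 11 12)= [10, 11, 2, 1, 4, 5, 6, 7, 8, 9, 3, 12, 0]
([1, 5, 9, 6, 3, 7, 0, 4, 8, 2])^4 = (9)(0 4 1 3 5 6 7)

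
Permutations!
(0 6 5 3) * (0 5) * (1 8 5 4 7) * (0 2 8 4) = [6, 4, 8, 0, 7, 3, 2, 1, 5] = (0 6 2 8 5 3)(1 4 7)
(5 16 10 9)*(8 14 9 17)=(5 16 10 17 8 14 9)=[0, 1, 2, 3, 4, 16, 6, 7, 14, 5, 17, 11, 12, 13, 9, 15, 10, 8]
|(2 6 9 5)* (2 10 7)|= |(2 6 9 5 10 7)|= 6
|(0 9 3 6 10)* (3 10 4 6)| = 6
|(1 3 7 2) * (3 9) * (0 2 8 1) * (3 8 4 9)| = 6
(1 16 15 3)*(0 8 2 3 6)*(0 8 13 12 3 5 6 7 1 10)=(0 13 12 3 10)(1 16 15 7)(2 5 6 8)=[13, 16, 5, 10, 4, 6, 8, 1, 2, 9, 0, 11, 3, 12, 14, 7, 15]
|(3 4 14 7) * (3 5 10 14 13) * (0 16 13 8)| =12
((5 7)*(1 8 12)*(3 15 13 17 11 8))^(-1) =((1 3 15 13 17 11 8 12)(5 7))^(-1) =(1 12 8 11 17 13 15 3)(5 7)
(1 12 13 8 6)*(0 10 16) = [10, 12, 2, 3, 4, 5, 1, 7, 6, 9, 16, 11, 13, 8, 14, 15, 0] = (0 10 16)(1 12 13 8 6)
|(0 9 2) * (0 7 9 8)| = 6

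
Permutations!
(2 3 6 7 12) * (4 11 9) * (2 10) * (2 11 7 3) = (3 6)(4 7 12 10 11 9) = [0, 1, 2, 6, 7, 5, 3, 12, 8, 4, 11, 9, 10]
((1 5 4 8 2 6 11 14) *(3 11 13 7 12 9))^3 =(1 8 13 9 14 4 6 12 11 5 2 7 3)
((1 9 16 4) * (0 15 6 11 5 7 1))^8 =((0 15 6 11 5 7 1 9 16 4))^8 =(0 16 1 5 6)(4 9 7 11 15)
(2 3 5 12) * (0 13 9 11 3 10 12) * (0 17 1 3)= (0 13 9 11)(1 3 5 17)(2 10 12)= [13, 3, 10, 5, 4, 17, 6, 7, 8, 11, 12, 0, 2, 9, 14, 15, 16, 1]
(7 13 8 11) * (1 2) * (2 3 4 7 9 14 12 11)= (1 3 4 7 13 8 2)(9 14 12 11)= [0, 3, 1, 4, 7, 5, 6, 13, 2, 14, 10, 9, 11, 8, 12]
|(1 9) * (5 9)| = 3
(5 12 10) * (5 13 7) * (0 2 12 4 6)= [2, 1, 12, 3, 6, 4, 0, 5, 8, 9, 13, 11, 10, 7]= (0 2 12 10 13 7 5 4 6)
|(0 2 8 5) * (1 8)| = |(0 2 1 8 5)| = 5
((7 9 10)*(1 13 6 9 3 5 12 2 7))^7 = (1 6 10 13 9)(2 3 12 7 5)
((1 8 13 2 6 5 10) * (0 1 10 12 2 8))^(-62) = (13)(2 5)(6 12)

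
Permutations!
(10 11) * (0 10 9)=(0 10 11 9)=[10, 1, 2, 3, 4, 5, 6, 7, 8, 0, 11, 9]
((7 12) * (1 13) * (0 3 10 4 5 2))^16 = (13)(0 5 10)(2 4 3) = ((0 3 10 4 5 2)(1 13)(7 12))^16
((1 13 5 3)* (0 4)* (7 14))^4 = ((0 4)(1 13 5 3)(7 14))^4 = (14)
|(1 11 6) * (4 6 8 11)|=6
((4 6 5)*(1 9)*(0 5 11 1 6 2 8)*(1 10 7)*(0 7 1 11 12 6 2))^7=(0 5 4)(6 12)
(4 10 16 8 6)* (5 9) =(4 10 16 8 6)(5 9) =[0, 1, 2, 3, 10, 9, 4, 7, 6, 5, 16, 11, 12, 13, 14, 15, 8]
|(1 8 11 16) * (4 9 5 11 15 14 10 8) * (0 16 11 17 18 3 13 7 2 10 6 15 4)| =|(0 16 1)(2 10 8 4 9 5 17 18 3 13 7)(6 15 14)| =33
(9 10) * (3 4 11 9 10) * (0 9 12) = [9, 1, 2, 4, 11, 5, 6, 7, 8, 3, 10, 12, 0] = (0 9 3 4 11 12)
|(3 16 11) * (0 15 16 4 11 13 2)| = |(0 15 16 13 2)(3 4 11)| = 15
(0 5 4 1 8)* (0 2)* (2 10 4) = (0 5 2)(1 8 10 4) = [5, 8, 0, 3, 1, 2, 6, 7, 10, 9, 4]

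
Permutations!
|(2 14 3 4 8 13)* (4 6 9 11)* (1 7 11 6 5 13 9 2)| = |(1 7 11 4 8 9 6 2 14 3 5 13)| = 12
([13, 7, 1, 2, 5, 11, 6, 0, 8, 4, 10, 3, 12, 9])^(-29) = [13, 7, 1, 2, 5, 11, 6, 0, 8, 4, 10, 3, 12, 9]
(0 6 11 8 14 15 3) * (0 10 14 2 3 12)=(0 6 11 8 2 3 10 14 15 12)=[6, 1, 3, 10, 4, 5, 11, 7, 2, 9, 14, 8, 0, 13, 15, 12]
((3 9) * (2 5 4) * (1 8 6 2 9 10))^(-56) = ((1 8 6 2 5 4 9 3 10))^(-56) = (1 3 4 2 8 10 9 5 6)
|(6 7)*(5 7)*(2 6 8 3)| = 6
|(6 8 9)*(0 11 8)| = 5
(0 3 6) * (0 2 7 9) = (0 3 6 2 7 9) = [3, 1, 7, 6, 4, 5, 2, 9, 8, 0]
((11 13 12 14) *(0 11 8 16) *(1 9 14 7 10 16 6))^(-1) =(0 16 10 7 12 13 11)(1 6 8 14 9)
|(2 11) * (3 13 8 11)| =5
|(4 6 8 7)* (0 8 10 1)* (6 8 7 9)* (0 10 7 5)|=10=|(0 5)(1 10)(4 8 9 6 7)|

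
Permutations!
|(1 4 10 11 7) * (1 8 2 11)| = |(1 4 10)(2 11 7 8)| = 12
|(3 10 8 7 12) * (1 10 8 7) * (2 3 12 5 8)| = |(12)(1 10 7 5 8)(2 3)| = 10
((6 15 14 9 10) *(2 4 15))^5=(2 10 14 4 6 9 15)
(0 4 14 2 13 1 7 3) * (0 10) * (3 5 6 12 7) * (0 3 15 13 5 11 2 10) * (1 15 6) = [4, 6, 5, 0, 14, 1, 12, 11, 8, 9, 3, 2, 7, 15, 10, 13] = (0 4 14 10 3)(1 6 12 7 11 2 5)(13 15)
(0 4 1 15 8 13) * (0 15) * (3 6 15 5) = (0 4 1)(3 6 15 8 13 5) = [4, 0, 2, 6, 1, 3, 15, 7, 13, 9, 10, 11, 12, 5, 14, 8]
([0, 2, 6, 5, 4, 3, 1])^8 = (1 6 2)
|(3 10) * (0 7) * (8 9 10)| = 4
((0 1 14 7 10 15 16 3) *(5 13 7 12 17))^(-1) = (0 3 16 15 10 7 13 5 17 12 14 1)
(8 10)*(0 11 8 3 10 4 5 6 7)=(0 11 8 4 5 6 7)(3 10)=[11, 1, 2, 10, 5, 6, 7, 0, 4, 9, 3, 8]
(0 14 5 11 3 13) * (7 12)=(0 14 5 11 3 13)(7 12)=[14, 1, 2, 13, 4, 11, 6, 12, 8, 9, 10, 3, 7, 0, 5]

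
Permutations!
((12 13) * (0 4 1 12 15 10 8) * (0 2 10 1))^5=((0 4)(1 12 13 15)(2 10 8))^5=(0 4)(1 12 13 15)(2 8 10)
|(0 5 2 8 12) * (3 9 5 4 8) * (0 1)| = |(0 4 8 12 1)(2 3 9 5)| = 20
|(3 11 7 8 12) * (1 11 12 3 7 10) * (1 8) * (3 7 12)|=|(12)(1 11 10 8 7)|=5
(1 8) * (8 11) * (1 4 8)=(1 11)(4 8)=[0, 11, 2, 3, 8, 5, 6, 7, 4, 9, 10, 1]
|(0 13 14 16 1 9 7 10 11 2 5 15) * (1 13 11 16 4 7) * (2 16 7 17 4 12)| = |(0 11 16 13 14 12 2 5 15)(1 9)(4 17)(7 10)| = 18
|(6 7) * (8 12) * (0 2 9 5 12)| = 6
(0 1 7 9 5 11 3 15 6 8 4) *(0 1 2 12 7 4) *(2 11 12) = (0 11 3 15 6 8)(1 4)(5 12 7 9) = [11, 4, 2, 15, 1, 12, 8, 9, 0, 5, 10, 3, 7, 13, 14, 6]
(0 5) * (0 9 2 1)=(0 5 9 2 1)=[5, 0, 1, 3, 4, 9, 6, 7, 8, 2]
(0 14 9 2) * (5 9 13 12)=(0 14 13 12 5 9 2)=[14, 1, 0, 3, 4, 9, 6, 7, 8, 2, 10, 11, 5, 12, 13]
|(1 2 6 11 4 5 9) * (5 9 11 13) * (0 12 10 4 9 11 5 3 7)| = 12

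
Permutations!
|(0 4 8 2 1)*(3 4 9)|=7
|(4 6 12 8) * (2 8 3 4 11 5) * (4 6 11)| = |(2 8 4 11 5)(3 6 12)| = 15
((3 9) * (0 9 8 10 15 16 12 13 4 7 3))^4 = (3 16 7 15 4 10 13 8 12)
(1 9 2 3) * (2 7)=(1 9 7 2 3)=[0, 9, 3, 1, 4, 5, 6, 2, 8, 7]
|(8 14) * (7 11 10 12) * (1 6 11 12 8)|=|(1 6 11 10 8 14)(7 12)|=6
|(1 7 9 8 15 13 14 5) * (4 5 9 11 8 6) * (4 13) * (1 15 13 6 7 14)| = |(1 14 9 7 11 8 13)(4 5 15)| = 21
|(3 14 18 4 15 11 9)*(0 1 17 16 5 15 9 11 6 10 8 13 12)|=55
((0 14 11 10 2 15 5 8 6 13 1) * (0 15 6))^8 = ((0 14 11 10 2 6 13 1 15 5 8))^8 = (0 15 6 11 8 1 2 14 5 13 10)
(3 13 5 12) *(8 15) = (3 13 5 12)(8 15) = [0, 1, 2, 13, 4, 12, 6, 7, 15, 9, 10, 11, 3, 5, 14, 8]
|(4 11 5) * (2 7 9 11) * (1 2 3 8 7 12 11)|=10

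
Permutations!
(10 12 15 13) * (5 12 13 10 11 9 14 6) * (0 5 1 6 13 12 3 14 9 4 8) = [5, 6, 2, 14, 8, 3, 1, 7, 0, 9, 12, 4, 15, 11, 13, 10] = (0 5 3 14 13 11 4 8)(1 6)(10 12 15)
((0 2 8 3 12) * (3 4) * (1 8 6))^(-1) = ((0 2 6 1 8 4 3 12))^(-1) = (0 12 3 4 8 1 6 2)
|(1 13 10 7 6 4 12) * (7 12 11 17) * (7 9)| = 12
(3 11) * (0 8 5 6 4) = [8, 1, 2, 11, 0, 6, 4, 7, 5, 9, 10, 3] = (0 8 5 6 4)(3 11)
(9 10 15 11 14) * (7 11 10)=(7 11 14 9)(10 15)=[0, 1, 2, 3, 4, 5, 6, 11, 8, 7, 15, 14, 12, 13, 9, 10]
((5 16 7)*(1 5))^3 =((1 5 16 7))^3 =(1 7 16 5)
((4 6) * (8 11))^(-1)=(4 6)(8 11)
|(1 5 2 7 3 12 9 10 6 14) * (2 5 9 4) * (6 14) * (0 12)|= 12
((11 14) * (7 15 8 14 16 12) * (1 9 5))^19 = (1 9 5)(7 16 14 15 12 11 8) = ((1 9 5)(7 15 8 14 11 16 12))^19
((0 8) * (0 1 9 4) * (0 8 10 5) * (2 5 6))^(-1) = ((0 10 6 2 5)(1 9 4 8))^(-1) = (0 5 2 6 10)(1 8 4 9)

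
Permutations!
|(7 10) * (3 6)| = 2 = |(3 6)(7 10)|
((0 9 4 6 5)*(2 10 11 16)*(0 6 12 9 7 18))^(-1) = ((0 7 18)(2 10 11 16)(4 12 9)(5 6))^(-1) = (0 18 7)(2 16 11 10)(4 9 12)(5 6)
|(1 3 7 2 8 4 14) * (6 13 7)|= 9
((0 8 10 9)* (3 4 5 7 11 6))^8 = ((0 8 10 9)(3 4 5 7 11 6))^8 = (3 5 11)(4 7 6)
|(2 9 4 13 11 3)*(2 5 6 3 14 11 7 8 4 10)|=12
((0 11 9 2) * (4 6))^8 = (11)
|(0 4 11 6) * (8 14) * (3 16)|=4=|(0 4 11 6)(3 16)(8 14)|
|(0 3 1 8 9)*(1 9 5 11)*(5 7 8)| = |(0 3 9)(1 5 11)(7 8)| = 6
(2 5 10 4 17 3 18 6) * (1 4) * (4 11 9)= (1 11 9 4 17 3 18 6 2 5 10)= [0, 11, 5, 18, 17, 10, 2, 7, 8, 4, 1, 9, 12, 13, 14, 15, 16, 3, 6]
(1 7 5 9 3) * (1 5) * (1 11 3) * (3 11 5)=(11)(1 7 5 9)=[0, 7, 2, 3, 4, 9, 6, 5, 8, 1, 10, 11]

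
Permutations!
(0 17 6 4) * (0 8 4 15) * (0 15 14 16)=(0 17 6 14 16)(4 8)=[17, 1, 2, 3, 8, 5, 14, 7, 4, 9, 10, 11, 12, 13, 16, 15, 0, 6]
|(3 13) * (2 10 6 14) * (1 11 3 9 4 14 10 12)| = 18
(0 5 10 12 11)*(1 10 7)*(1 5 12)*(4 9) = (0 12 11)(1 10)(4 9)(5 7) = [12, 10, 2, 3, 9, 7, 6, 5, 8, 4, 1, 0, 11]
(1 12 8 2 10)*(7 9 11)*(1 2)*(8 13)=(1 12 13 8)(2 10)(7 9 11)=[0, 12, 10, 3, 4, 5, 6, 9, 1, 11, 2, 7, 13, 8]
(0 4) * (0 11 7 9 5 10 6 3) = (0 4 11 7 9 5 10 6 3) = [4, 1, 2, 0, 11, 10, 3, 9, 8, 5, 6, 7]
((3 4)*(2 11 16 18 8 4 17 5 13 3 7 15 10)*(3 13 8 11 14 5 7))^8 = ((2 14 5 8 4 3 17 7 15 10)(11 16 18))^8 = (2 15 17 4 5)(3 8 14 10 7)(11 18 16)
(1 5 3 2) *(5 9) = (1 9 5 3 2) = [0, 9, 1, 2, 4, 3, 6, 7, 8, 5]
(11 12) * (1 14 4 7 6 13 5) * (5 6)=[0, 14, 2, 3, 7, 1, 13, 5, 8, 9, 10, 12, 11, 6, 4]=(1 14 4 7 5)(6 13)(11 12)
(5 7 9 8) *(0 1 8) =(0 1 8 5 7 9) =[1, 8, 2, 3, 4, 7, 6, 9, 5, 0]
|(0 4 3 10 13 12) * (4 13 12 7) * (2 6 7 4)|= |(0 13 4 3 10 12)(2 6 7)|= 6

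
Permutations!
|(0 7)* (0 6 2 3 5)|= 6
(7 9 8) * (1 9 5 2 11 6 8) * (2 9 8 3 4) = (1 8 7 5 9)(2 11 6 3 4) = [0, 8, 11, 4, 2, 9, 3, 5, 7, 1, 10, 6]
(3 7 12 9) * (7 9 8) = [0, 1, 2, 9, 4, 5, 6, 12, 7, 3, 10, 11, 8] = (3 9)(7 12 8)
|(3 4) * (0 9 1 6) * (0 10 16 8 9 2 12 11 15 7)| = |(0 2 12 11 15 7)(1 6 10 16 8 9)(3 4)| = 6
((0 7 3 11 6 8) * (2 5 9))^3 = ((0 7 3 11 6 8)(2 5 9))^3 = (0 11)(3 8)(6 7)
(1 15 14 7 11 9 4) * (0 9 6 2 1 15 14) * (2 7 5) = (0 9 4 15)(1 14 5 2)(6 7 11) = [9, 14, 1, 3, 15, 2, 7, 11, 8, 4, 10, 6, 12, 13, 5, 0]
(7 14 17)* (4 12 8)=(4 12 8)(7 14 17)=[0, 1, 2, 3, 12, 5, 6, 14, 4, 9, 10, 11, 8, 13, 17, 15, 16, 7]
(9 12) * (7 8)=(7 8)(9 12)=[0, 1, 2, 3, 4, 5, 6, 8, 7, 12, 10, 11, 9]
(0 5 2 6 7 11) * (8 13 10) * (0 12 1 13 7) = (0 5 2 6)(1 13 10 8 7 11 12) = [5, 13, 6, 3, 4, 2, 0, 11, 7, 9, 8, 12, 1, 10]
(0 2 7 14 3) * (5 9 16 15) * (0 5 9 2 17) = (0 17)(2 7 14 3 5)(9 16 15) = [17, 1, 7, 5, 4, 2, 6, 14, 8, 16, 10, 11, 12, 13, 3, 9, 15, 0]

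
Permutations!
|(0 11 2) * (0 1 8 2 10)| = |(0 11 10)(1 8 2)| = 3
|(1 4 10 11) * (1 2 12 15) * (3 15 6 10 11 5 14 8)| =12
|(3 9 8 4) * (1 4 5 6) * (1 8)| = 12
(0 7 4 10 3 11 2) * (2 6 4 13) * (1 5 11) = [7, 5, 0, 1, 10, 11, 4, 13, 8, 9, 3, 6, 12, 2] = (0 7 13 2)(1 5 11 6 4 10 3)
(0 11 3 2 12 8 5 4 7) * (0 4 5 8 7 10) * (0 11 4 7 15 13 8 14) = (0 4 10 11 3 2 12 15 13 8 14) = [4, 1, 12, 2, 10, 5, 6, 7, 14, 9, 11, 3, 15, 8, 0, 13]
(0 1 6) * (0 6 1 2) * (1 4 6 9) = (0 2)(1 4 6 9) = [2, 4, 0, 3, 6, 5, 9, 7, 8, 1]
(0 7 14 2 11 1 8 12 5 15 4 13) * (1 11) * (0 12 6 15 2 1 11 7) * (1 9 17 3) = (1 8 6 15 4 13 12 5 2 11 7 14 9 17 3) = [0, 8, 11, 1, 13, 2, 15, 14, 6, 17, 10, 7, 5, 12, 9, 4, 16, 3]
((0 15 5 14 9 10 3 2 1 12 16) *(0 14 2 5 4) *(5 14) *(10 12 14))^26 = ((0 15 4)(1 14 9 12 16 5 2)(3 10))^26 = (0 4 15)(1 5 12 14 2 16 9)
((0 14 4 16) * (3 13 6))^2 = (0 4)(3 6 13)(14 16)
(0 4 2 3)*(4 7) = (0 7 4 2 3) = [7, 1, 3, 0, 2, 5, 6, 4]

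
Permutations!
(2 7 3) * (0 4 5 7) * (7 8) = (0 4 5 8 7 3 2) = [4, 1, 0, 2, 5, 8, 6, 3, 7]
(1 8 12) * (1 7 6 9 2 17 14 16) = (1 8 12 7 6 9 2 17 14 16) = [0, 8, 17, 3, 4, 5, 9, 6, 12, 2, 10, 11, 7, 13, 16, 15, 1, 14]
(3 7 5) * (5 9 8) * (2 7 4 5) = (2 7 9 8)(3 4 5) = [0, 1, 7, 4, 5, 3, 6, 9, 2, 8]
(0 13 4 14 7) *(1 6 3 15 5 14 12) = (0 13 4 12 1 6 3 15 5 14 7) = [13, 6, 2, 15, 12, 14, 3, 0, 8, 9, 10, 11, 1, 4, 7, 5]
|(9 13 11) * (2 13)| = 4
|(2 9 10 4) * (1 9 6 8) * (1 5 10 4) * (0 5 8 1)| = 15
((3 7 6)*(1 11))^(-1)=((1 11)(3 7 6))^(-1)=(1 11)(3 6 7)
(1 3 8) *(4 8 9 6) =[0, 3, 2, 9, 8, 5, 4, 7, 1, 6] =(1 3 9 6 4 8)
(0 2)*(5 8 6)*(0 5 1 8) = (0 2 5)(1 8 6) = [2, 8, 5, 3, 4, 0, 1, 7, 6]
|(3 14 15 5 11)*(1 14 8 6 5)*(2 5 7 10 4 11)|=42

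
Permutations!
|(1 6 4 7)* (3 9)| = 4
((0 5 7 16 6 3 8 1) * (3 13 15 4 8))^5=(0 13)(1 6)(4 7)(5 15)(8 16)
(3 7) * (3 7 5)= (7)(3 5)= [0, 1, 2, 5, 4, 3, 6, 7]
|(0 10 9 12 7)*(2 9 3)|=7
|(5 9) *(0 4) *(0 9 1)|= |(0 4 9 5 1)|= 5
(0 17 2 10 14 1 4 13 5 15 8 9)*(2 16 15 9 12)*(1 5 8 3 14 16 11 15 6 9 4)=(0 17 11 15 3 14 5 4 13 8 12 2 10 16 6 9)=[17, 1, 10, 14, 13, 4, 9, 7, 12, 0, 16, 15, 2, 8, 5, 3, 6, 11]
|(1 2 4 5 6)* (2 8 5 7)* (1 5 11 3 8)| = |(2 4 7)(3 8 11)(5 6)| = 6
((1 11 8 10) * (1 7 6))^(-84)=((1 11 8 10 7 6))^(-84)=(11)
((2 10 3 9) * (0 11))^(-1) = ((0 11)(2 10 3 9))^(-1) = (0 11)(2 9 3 10)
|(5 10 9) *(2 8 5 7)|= |(2 8 5 10 9 7)|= 6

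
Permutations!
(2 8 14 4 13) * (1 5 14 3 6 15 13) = (1 5 14 4)(2 8 3 6 15 13) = [0, 5, 8, 6, 1, 14, 15, 7, 3, 9, 10, 11, 12, 2, 4, 13]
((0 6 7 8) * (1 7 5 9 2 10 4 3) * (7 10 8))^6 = ((0 6 5 9 2 8)(1 10 4 3))^6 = (1 4)(3 10)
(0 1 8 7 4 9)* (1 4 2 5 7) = (0 4 9)(1 8)(2 5 7) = [4, 8, 5, 3, 9, 7, 6, 2, 1, 0]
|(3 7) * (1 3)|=|(1 3 7)|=3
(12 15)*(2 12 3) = (2 12 15 3) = [0, 1, 12, 2, 4, 5, 6, 7, 8, 9, 10, 11, 15, 13, 14, 3]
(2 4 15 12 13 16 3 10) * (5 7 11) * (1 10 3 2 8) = (1 10 8)(2 4 15 12 13 16)(5 7 11) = [0, 10, 4, 3, 15, 7, 6, 11, 1, 9, 8, 5, 13, 16, 14, 12, 2]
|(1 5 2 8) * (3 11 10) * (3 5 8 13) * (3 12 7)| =8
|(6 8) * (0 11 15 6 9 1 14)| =|(0 11 15 6 8 9 1 14)| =8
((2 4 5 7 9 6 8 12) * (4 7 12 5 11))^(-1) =((2 7 9 6 8 5 12)(4 11))^(-1) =(2 12 5 8 6 9 7)(4 11)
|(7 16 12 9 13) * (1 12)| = |(1 12 9 13 7 16)| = 6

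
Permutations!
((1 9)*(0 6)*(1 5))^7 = (0 6)(1 9 5)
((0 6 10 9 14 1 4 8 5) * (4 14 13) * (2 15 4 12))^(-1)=((0 6 10 9 13 12 2 15 4 8 5)(1 14))^(-1)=(0 5 8 4 15 2 12 13 9 10 6)(1 14)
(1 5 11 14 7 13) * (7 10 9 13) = (1 5 11 14 10 9 13) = [0, 5, 2, 3, 4, 11, 6, 7, 8, 13, 9, 14, 12, 1, 10]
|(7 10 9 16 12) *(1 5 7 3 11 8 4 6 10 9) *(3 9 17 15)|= 33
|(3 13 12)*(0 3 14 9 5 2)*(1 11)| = |(0 3 13 12 14 9 5 2)(1 11)| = 8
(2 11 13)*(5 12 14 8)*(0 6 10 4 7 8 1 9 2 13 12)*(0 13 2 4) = (0 6 10)(1 9 4 7 8 5 13 2 11 12 14) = [6, 9, 11, 3, 7, 13, 10, 8, 5, 4, 0, 12, 14, 2, 1]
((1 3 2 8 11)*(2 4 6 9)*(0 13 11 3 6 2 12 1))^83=(0 11 13)(1 12 9 6)(2 4 3 8)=((0 13 11)(1 6 9 12)(2 8 3 4))^83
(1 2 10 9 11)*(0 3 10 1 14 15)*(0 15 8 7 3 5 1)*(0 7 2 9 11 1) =[5, 9, 7, 10, 4, 0, 6, 3, 2, 1, 11, 14, 12, 13, 8, 15] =(15)(0 5)(1 9)(2 7 3 10 11 14 8)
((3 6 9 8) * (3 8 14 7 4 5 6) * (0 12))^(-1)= ((0 12)(4 5 6 9 14 7))^(-1)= (0 12)(4 7 14 9 6 5)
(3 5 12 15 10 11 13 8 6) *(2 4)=(2 4)(3 5 12 15 10 11 13 8 6)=[0, 1, 4, 5, 2, 12, 3, 7, 6, 9, 11, 13, 15, 8, 14, 10]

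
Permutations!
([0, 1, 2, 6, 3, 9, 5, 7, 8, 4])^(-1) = [0, 1, 2, 4, 9, 6, 3, 7, 8, 5]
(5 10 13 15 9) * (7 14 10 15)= (5 15 9)(7 14 10 13)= [0, 1, 2, 3, 4, 15, 6, 14, 8, 5, 13, 11, 12, 7, 10, 9]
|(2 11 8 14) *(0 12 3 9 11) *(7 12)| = |(0 7 12 3 9 11 8 14 2)| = 9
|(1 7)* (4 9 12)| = |(1 7)(4 9 12)| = 6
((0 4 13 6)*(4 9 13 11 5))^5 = ((0 9 13 6)(4 11 5))^5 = (0 9 13 6)(4 5 11)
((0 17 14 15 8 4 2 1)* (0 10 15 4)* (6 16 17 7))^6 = (0 4)(1 6)(2 7)(8 14)(10 16)(15 17) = ((0 7 6 16 17 14 4 2 1 10 15 8))^6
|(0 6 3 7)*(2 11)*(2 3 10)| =7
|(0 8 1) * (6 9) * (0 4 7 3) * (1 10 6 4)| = 8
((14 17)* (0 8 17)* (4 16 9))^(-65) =(0 14 17 8)(4 16 9)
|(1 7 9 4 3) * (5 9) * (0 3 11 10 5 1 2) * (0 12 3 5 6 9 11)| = 42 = |(0 5 11 10 6 9 4)(1 7)(2 12 3)|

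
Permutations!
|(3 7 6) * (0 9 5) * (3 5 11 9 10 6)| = 4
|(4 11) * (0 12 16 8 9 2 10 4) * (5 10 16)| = |(0 12 5 10 4 11)(2 16 8 9)| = 12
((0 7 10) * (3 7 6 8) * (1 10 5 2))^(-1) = (0 10 1 2 5 7 3 8 6)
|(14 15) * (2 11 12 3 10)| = |(2 11 12 3 10)(14 15)| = 10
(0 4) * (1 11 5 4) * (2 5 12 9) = [1, 11, 5, 3, 0, 4, 6, 7, 8, 2, 10, 12, 9] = (0 1 11 12 9 2 5 4)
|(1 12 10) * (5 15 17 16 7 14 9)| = |(1 12 10)(5 15 17 16 7 14 9)| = 21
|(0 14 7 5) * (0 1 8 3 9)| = 8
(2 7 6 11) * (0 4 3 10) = (0 4 3 10)(2 7 6 11) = [4, 1, 7, 10, 3, 5, 11, 6, 8, 9, 0, 2]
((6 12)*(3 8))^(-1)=(3 8)(6 12)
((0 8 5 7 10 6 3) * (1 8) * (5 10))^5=((0 1 8 10 6 3)(5 7))^5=(0 3 6 10 8 1)(5 7)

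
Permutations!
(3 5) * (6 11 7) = (3 5)(6 11 7) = [0, 1, 2, 5, 4, 3, 11, 6, 8, 9, 10, 7]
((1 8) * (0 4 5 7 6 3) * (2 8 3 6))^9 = (0 4 5 7 2 8 1 3)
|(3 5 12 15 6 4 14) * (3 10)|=8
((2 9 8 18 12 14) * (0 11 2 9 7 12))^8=((0 11 2 7 12 14 9 8 18))^8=(0 18 8 9 14 12 7 2 11)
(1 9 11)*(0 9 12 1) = (0 9 11)(1 12) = [9, 12, 2, 3, 4, 5, 6, 7, 8, 11, 10, 0, 1]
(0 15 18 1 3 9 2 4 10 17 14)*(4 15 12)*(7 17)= (0 12 4 10 7 17 14)(1 3 9 2 15 18)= [12, 3, 15, 9, 10, 5, 6, 17, 8, 2, 7, 11, 4, 13, 0, 18, 16, 14, 1]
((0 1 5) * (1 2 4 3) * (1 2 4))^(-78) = ((0 4 3 2 1 5))^(-78) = (5)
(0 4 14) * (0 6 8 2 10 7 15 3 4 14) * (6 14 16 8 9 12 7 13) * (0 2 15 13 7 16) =(2 10 7 13 6 9 12 16 8 15 3 4) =[0, 1, 10, 4, 2, 5, 9, 13, 15, 12, 7, 11, 16, 6, 14, 3, 8]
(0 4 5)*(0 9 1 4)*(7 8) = [0, 4, 2, 3, 5, 9, 6, 8, 7, 1] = (1 4 5 9)(7 8)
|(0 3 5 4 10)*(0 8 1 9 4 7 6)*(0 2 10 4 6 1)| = 10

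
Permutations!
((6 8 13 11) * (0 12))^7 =((0 12)(6 8 13 11))^7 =(0 12)(6 11 13 8)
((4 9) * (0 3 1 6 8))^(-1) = (0 8 6 1 3)(4 9)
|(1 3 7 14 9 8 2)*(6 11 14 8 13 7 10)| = |(1 3 10 6 11 14 9 13 7 8 2)| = 11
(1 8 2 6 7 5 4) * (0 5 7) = (0 5 4 1 8 2 6) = [5, 8, 6, 3, 1, 4, 0, 7, 2]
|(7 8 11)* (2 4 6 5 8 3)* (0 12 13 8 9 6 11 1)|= |(0 12 13 8 1)(2 4 11 7 3)(5 9 6)|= 15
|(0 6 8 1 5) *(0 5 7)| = 5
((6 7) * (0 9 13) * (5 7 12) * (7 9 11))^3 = (0 6 9 11 12 13 7 5)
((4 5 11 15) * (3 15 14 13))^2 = (3 4 11 13 15 5 14)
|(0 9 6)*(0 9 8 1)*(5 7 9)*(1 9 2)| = 8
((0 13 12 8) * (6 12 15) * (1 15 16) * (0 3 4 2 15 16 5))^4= (16)(0 13 5)(2 8 15 3 6 4 12)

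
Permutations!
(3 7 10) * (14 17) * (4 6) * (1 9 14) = [0, 9, 2, 7, 6, 5, 4, 10, 8, 14, 3, 11, 12, 13, 17, 15, 16, 1] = (1 9 14 17)(3 7 10)(4 6)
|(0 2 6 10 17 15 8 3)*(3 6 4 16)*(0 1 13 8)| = 12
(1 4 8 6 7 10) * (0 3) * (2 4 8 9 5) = (0 3)(1 8 6 7 10)(2 4 9 5) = [3, 8, 4, 0, 9, 2, 7, 10, 6, 5, 1]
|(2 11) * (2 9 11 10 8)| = 6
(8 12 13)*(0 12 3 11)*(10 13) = (0 12 10 13 8 3 11) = [12, 1, 2, 11, 4, 5, 6, 7, 3, 9, 13, 0, 10, 8]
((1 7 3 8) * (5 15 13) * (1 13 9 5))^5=(5 9 15)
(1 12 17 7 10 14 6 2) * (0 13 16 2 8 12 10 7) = (0 13 16 2 1 10 14 6 8 12 17) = [13, 10, 1, 3, 4, 5, 8, 7, 12, 9, 14, 11, 17, 16, 6, 15, 2, 0]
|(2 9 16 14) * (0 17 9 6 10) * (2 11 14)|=14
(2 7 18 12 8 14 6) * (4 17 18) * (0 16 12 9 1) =(0 16 12 8 14 6 2 7 4 17 18 9 1) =[16, 0, 7, 3, 17, 5, 2, 4, 14, 1, 10, 11, 8, 13, 6, 15, 12, 18, 9]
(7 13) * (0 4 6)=(0 4 6)(7 13)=[4, 1, 2, 3, 6, 5, 0, 13, 8, 9, 10, 11, 12, 7]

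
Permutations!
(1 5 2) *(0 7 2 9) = (0 7 2 1 5 9) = [7, 5, 1, 3, 4, 9, 6, 2, 8, 0]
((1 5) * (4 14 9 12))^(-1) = ((1 5)(4 14 9 12))^(-1) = (1 5)(4 12 9 14)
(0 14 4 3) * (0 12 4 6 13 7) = (0 14 6 13 7)(3 12 4) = [14, 1, 2, 12, 3, 5, 13, 0, 8, 9, 10, 11, 4, 7, 6]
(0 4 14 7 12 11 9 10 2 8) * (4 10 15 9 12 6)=(0 10 2 8)(4 14 7 6)(9 15)(11 12)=[10, 1, 8, 3, 14, 5, 4, 6, 0, 15, 2, 12, 11, 13, 7, 9]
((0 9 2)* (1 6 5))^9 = ((0 9 2)(1 6 5))^9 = (9)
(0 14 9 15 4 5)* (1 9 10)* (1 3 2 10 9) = (0 14 9 15 4 5)(2 10 3) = [14, 1, 10, 2, 5, 0, 6, 7, 8, 15, 3, 11, 12, 13, 9, 4]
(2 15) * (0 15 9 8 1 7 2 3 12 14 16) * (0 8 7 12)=(0 15 3)(1 12 14 16 8)(2 9 7)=[15, 12, 9, 0, 4, 5, 6, 2, 1, 7, 10, 11, 14, 13, 16, 3, 8]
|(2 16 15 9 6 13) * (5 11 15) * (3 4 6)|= |(2 16 5 11 15 9 3 4 6 13)|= 10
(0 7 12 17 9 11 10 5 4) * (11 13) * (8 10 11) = [7, 1, 2, 3, 0, 4, 6, 12, 10, 13, 5, 11, 17, 8, 14, 15, 16, 9] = (0 7 12 17 9 13 8 10 5 4)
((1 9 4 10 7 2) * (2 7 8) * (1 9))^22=((2 9 4 10 8))^22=(2 4 8 9 10)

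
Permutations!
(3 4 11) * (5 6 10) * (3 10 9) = [0, 1, 2, 4, 11, 6, 9, 7, 8, 3, 5, 10] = (3 4 11 10 5 6 9)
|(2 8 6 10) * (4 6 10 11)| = 3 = |(2 8 10)(4 6 11)|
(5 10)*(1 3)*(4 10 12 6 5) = [0, 3, 2, 1, 10, 12, 5, 7, 8, 9, 4, 11, 6] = (1 3)(4 10)(5 12 6)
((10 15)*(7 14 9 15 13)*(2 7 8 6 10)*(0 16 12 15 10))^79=((0 16 12 15 2 7 14 9 10 13 8 6))^79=(0 9 12 13 2 6 14 16 10 15 8 7)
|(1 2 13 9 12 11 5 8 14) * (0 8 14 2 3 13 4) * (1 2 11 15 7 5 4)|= 20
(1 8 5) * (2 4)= (1 8 5)(2 4)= [0, 8, 4, 3, 2, 1, 6, 7, 5]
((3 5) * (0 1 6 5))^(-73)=(0 6 3 1 5)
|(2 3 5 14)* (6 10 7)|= 12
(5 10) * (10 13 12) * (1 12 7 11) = [0, 12, 2, 3, 4, 13, 6, 11, 8, 9, 5, 1, 10, 7] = (1 12 10 5 13 7 11)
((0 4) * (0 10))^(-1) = (0 10 4)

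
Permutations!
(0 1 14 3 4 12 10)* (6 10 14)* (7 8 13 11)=[1, 6, 2, 4, 12, 5, 10, 8, 13, 9, 0, 7, 14, 11, 3]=(0 1 6 10)(3 4 12 14)(7 8 13 11)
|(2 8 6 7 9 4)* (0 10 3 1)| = 12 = |(0 10 3 1)(2 8 6 7 9 4)|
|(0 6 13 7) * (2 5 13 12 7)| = |(0 6 12 7)(2 5 13)| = 12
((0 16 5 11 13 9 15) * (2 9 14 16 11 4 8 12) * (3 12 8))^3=(0 14 4 2)(3 9 11 16)(5 12 15 13)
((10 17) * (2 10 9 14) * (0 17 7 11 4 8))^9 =(0 8 4 11 7 10 2 14 9 17)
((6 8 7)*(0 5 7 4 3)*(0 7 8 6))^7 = (0 5 8 4 3 7)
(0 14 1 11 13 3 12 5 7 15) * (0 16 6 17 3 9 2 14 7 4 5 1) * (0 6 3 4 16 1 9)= (0 7 15 1 11 13)(2 14 6 17 4 5 16 3 12 9)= [7, 11, 14, 12, 5, 16, 17, 15, 8, 2, 10, 13, 9, 0, 6, 1, 3, 4]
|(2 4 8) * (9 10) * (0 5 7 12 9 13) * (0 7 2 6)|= 30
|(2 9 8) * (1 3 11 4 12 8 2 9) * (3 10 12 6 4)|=|(1 10 12 8 9 2)(3 11)(4 6)|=6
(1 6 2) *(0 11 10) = (0 11 10)(1 6 2) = [11, 6, 1, 3, 4, 5, 2, 7, 8, 9, 0, 10]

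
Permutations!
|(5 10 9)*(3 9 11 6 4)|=7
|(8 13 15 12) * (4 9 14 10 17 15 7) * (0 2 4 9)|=|(0 2 4)(7 9 14 10 17 15 12 8 13)|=9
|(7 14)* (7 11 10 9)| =|(7 14 11 10 9)| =5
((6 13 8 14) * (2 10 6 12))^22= ((2 10 6 13 8 14 12))^22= (2 10 6 13 8 14 12)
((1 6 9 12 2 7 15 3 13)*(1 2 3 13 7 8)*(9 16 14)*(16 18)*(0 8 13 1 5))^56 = ((0 8 5)(1 6 18 16 14 9 12 3 7 15)(2 13))^56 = (0 5 8)(1 12 18 7 14)(3 16 15 9 6)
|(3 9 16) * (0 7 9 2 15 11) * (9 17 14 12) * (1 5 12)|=13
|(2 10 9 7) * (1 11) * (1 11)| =|(11)(2 10 9 7)| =4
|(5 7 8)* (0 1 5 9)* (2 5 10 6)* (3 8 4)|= |(0 1 10 6 2 5 7 4 3 8 9)|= 11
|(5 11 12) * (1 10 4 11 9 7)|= |(1 10 4 11 12 5 9 7)|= 8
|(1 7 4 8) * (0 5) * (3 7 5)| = |(0 3 7 4 8 1 5)| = 7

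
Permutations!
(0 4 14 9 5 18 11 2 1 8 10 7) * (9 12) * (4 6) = (0 6 4 14 12 9 5 18 11 2 1 8 10 7) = [6, 8, 1, 3, 14, 18, 4, 0, 10, 5, 7, 2, 9, 13, 12, 15, 16, 17, 11]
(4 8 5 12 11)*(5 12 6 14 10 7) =[0, 1, 2, 3, 8, 6, 14, 5, 12, 9, 7, 4, 11, 13, 10] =(4 8 12 11)(5 6 14 10 7)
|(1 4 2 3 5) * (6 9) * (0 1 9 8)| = 9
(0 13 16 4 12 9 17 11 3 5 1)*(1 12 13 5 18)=(0 5 12 9 17 11 3 18 1)(4 13 16)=[5, 0, 2, 18, 13, 12, 6, 7, 8, 17, 10, 3, 9, 16, 14, 15, 4, 11, 1]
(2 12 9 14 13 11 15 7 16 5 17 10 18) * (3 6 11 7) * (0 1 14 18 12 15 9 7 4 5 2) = (0 1 14 13 4 5 17 10 12 7 16 2 15 3 6 11 9 18) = [1, 14, 15, 6, 5, 17, 11, 16, 8, 18, 12, 9, 7, 4, 13, 3, 2, 10, 0]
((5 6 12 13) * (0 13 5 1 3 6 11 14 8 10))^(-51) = (0 6 14 13 12 8 1 5 10 3 11)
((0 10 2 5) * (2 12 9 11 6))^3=(0 9 2 10 11 5 12 6)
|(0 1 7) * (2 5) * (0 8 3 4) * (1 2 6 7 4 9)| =10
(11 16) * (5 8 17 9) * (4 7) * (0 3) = [3, 1, 2, 0, 7, 8, 6, 4, 17, 5, 10, 16, 12, 13, 14, 15, 11, 9] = (0 3)(4 7)(5 8 17 9)(11 16)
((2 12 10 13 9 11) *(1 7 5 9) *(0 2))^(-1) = (0 11 9 5 7 1 13 10 12 2)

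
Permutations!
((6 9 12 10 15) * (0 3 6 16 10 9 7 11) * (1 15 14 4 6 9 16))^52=((0 3 9 12 16 10 14 4 6 7 11)(1 15))^52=(0 6 10 9 11 4 16 3 7 14 12)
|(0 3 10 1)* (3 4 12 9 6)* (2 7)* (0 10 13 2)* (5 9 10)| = |(0 4 12 10 1 5 9 6 3 13 2 7)| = 12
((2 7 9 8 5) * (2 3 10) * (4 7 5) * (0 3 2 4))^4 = ((0 3 10 4 7 9 8)(2 5))^4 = (0 7 3 9 10 8 4)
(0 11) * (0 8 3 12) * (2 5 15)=(0 11 8 3 12)(2 5 15)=[11, 1, 5, 12, 4, 15, 6, 7, 3, 9, 10, 8, 0, 13, 14, 2]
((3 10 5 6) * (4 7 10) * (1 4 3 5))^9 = (1 4 7 10)(5 6)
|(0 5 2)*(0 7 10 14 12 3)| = |(0 5 2 7 10 14 12 3)| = 8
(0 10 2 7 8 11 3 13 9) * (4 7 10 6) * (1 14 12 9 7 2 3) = (0 6 4 2 10 3 13 7 8 11 1 14 12 9) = [6, 14, 10, 13, 2, 5, 4, 8, 11, 0, 3, 1, 9, 7, 12]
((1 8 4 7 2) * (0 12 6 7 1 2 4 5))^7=((0 12 6 7 4 1 8 5))^7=(0 5 8 1 4 7 6 12)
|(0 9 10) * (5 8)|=6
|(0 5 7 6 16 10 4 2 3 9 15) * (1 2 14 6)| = |(0 5 7 1 2 3 9 15)(4 14 6 16 10)| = 40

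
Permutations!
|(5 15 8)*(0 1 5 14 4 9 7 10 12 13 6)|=|(0 1 5 15 8 14 4 9 7 10 12 13 6)|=13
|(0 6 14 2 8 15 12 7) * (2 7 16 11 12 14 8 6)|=|(0 2 6 8 15 14 7)(11 12 16)|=21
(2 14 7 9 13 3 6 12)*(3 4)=(2 14 7 9 13 4 3 6 12)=[0, 1, 14, 6, 3, 5, 12, 9, 8, 13, 10, 11, 2, 4, 7]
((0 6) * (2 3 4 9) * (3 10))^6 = ((0 6)(2 10 3 4 9))^6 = (2 10 3 4 9)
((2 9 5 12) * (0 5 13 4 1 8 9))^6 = ((0 5 12 2)(1 8 9 13 4))^6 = (0 12)(1 8 9 13 4)(2 5)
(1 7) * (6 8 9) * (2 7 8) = (1 8 9 6 2 7) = [0, 8, 7, 3, 4, 5, 2, 1, 9, 6]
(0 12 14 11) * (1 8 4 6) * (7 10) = [12, 8, 2, 3, 6, 5, 1, 10, 4, 9, 7, 0, 14, 13, 11] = (0 12 14 11)(1 8 4 6)(7 10)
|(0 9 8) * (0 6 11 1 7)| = 7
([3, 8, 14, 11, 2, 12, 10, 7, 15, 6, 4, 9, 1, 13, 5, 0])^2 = (0 11 6 4 14 12 8)(1 15 3 9 10 2 5)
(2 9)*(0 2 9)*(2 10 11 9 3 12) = [10, 1, 0, 12, 4, 5, 6, 7, 8, 3, 11, 9, 2] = (0 10 11 9 3 12 2)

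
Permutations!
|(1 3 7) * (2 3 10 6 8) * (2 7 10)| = 7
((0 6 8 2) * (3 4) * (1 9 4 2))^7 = (0 2 3 4 9 1 8 6)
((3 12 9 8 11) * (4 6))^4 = (3 11 8 9 12) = ((3 12 9 8 11)(4 6))^4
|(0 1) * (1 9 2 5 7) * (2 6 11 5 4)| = 14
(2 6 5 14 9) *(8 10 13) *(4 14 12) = (2 6 5 12 4 14 9)(8 10 13) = [0, 1, 6, 3, 14, 12, 5, 7, 10, 2, 13, 11, 4, 8, 9]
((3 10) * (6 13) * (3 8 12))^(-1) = (3 12 8 10)(6 13)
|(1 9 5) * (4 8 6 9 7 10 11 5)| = 20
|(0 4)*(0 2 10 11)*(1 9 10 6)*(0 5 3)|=10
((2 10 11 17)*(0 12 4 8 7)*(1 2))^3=(0 8 12 7 4)(1 11 2 17 10)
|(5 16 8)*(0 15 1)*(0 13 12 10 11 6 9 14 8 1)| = |(0 15)(1 13 12 10 11 6 9 14 8 5 16)| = 22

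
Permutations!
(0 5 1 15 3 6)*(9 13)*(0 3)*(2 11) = (0 5 1 15)(2 11)(3 6)(9 13) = [5, 15, 11, 6, 4, 1, 3, 7, 8, 13, 10, 2, 12, 9, 14, 0]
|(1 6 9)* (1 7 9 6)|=|(7 9)|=2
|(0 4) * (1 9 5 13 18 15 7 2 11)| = 18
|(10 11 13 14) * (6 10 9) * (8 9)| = 7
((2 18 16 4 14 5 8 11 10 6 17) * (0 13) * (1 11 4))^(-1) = ((0 13)(1 11 10 6 17 2 18 16)(4 14 5 8))^(-1) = (0 13)(1 16 18 2 17 6 10 11)(4 8 5 14)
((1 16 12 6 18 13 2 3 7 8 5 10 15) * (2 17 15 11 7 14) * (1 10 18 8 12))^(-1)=(1 16)(2 14 3)(5 8 6 12 7 11 10 15 17 13 18)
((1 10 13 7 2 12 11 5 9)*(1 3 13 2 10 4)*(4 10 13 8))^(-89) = ((1 10 2 12 11 5 9 3 8 4)(7 13))^(-89) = (1 10 2 12 11 5 9 3 8 4)(7 13)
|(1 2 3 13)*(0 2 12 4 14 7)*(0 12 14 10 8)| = 11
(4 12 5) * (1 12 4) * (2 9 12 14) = (1 14 2 9 12 5) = [0, 14, 9, 3, 4, 1, 6, 7, 8, 12, 10, 11, 5, 13, 2]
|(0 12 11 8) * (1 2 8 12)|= 4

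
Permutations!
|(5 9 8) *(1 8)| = 4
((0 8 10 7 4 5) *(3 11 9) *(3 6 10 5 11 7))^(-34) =(0 5 8)(3 7 4 11 9 6 10) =((0 8 5)(3 7 4 11 9 6 10))^(-34)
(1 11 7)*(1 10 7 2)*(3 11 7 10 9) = (1 7 9 3 11 2) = [0, 7, 1, 11, 4, 5, 6, 9, 8, 3, 10, 2]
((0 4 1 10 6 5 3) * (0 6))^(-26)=(0 1)(3 6 5)(4 10)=((0 4 1 10)(3 6 5))^(-26)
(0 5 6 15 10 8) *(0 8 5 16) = (0 16)(5 6 15 10) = [16, 1, 2, 3, 4, 6, 15, 7, 8, 9, 5, 11, 12, 13, 14, 10, 0]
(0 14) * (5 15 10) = (0 14)(5 15 10) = [14, 1, 2, 3, 4, 15, 6, 7, 8, 9, 5, 11, 12, 13, 0, 10]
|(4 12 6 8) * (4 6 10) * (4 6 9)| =|(4 12 10 6 8 9)| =6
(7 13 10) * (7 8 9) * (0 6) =[6, 1, 2, 3, 4, 5, 0, 13, 9, 7, 8, 11, 12, 10] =(0 6)(7 13 10 8 9)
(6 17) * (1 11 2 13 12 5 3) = (1 11 2 13 12 5 3)(6 17) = [0, 11, 13, 1, 4, 3, 17, 7, 8, 9, 10, 2, 5, 12, 14, 15, 16, 6]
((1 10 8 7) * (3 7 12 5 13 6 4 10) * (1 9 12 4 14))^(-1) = ((1 3 7 9 12 5 13 6 14)(4 10 8))^(-1) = (1 14 6 13 5 12 9 7 3)(4 8 10)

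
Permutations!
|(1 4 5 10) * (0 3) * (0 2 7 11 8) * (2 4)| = 10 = |(0 3 4 5 10 1 2 7 11 8)|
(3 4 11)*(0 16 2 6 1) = (0 16 2 6 1)(3 4 11) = [16, 0, 6, 4, 11, 5, 1, 7, 8, 9, 10, 3, 12, 13, 14, 15, 2]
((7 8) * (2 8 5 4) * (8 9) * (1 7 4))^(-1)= (1 5 7)(2 4 8 9)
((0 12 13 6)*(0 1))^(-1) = (0 1 6 13 12)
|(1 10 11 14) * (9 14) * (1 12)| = 6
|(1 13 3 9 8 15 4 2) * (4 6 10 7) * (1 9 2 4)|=|(1 13 3 2 9 8 15 6 10 7)|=10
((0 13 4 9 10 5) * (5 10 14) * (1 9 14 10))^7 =(0 4 5 13 14)(1 9 10)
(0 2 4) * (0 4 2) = (4) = [0, 1, 2, 3, 4]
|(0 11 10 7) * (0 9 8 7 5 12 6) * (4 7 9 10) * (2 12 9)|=|(0 11 4 7 10 5 9 8 2 12 6)|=11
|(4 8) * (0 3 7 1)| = |(0 3 7 1)(4 8)| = 4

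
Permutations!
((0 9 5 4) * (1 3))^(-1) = (0 4 5 9)(1 3)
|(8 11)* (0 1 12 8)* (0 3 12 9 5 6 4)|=|(0 1 9 5 6 4)(3 12 8 11)|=12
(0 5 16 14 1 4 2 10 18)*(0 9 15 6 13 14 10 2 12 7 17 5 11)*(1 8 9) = (0 11)(1 4 12 7 17 5 16 10 18)(6 13 14 8 9 15) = [11, 4, 2, 3, 12, 16, 13, 17, 9, 15, 18, 0, 7, 14, 8, 6, 10, 5, 1]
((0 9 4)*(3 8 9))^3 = ((0 3 8 9 4))^3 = (0 9 3 4 8)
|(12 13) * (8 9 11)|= 6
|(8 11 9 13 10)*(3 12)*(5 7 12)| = 20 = |(3 5 7 12)(8 11 9 13 10)|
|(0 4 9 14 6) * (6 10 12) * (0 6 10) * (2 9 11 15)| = |(0 4 11 15 2 9 14)(10 12)| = 14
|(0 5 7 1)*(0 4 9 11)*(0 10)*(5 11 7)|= 12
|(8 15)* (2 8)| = |(2 8 15)| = 3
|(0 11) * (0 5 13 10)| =5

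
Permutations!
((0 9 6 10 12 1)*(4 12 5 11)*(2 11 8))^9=((0 9 6 10 5 8 2 11 4 12 1))^9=(0 12 11 8 10 9 1 4 2 5 6)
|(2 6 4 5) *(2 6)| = |(4 5 6)| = 3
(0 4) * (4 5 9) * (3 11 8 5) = (0 3 11 8 5 9 4) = [3, 1, 2, 11, 0, 9, 6, 7, 5, 4, 10, 8]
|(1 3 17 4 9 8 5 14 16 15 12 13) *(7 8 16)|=36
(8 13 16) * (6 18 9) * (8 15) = (6 18 9)(8 13 16 15) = [0, 1, 2, 3, 4, 5, 18, 7, 13, 6, 10, 11, 12, 16, 14, 8, 15, 17, 9]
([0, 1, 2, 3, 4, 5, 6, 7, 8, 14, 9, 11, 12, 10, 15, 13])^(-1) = [0, 1, 2, 3, 4, 5, 6, 7, 8, 10, 13, 11, 12, 15, 9, 14]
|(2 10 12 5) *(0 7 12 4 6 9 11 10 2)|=20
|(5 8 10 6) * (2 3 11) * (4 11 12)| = 20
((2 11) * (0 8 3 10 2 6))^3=((0 8 3 10 2 11 6))^3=(0 10 6 3 11 8 2)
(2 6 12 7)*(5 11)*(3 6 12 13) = [0, 1, 12, 6, 4, 11, 13, 2, 8, 9, 10, 5, 7, 3] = (2 12 7)(3 6 13)(5 11)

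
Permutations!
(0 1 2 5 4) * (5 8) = (0 1 2 8 5 4) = [1, 2, 8, 3, 0, 4, 6, 7, 5]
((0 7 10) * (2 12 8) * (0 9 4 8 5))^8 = ((0 7 10 9 4 8 2 12 5))^8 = (0 5 12 2 8 4 9 10 7)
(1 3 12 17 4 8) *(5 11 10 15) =(1 3 12 17 4 8)(5 11 10 15) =[0, 3, 2, 12, 8, 11, 6, 7, 1, 9, 15, 10, 17, 13, 14, 5, 16, 4]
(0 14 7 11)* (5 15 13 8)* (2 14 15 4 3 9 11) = [15, 1, 14, 9, 3, 4, 6, 2, 5, 11, 10, 0, 12, 8, 7, 13] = (0 15 13 8 5 4 3 9 11)(2 14 7)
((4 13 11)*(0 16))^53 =(0 16)(4 11 13)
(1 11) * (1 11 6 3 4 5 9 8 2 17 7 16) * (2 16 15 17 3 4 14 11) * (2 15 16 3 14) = [0, 6, 14, 2, 5, 9, 4, 16, 3, 8, 10, 15, 12, 13, 11, 17, 1, 7] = (1 6 4 5 9 8 3 2 14 11 15 17 7 16)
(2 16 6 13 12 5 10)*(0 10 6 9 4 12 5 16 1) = [10, 0, 1, 3, 12, 6, 13, 7, 8, 4, 2, 11, 16, 5, 14, 15, 9] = (0 10 2 1)(4 12 16 9)(5 6 13)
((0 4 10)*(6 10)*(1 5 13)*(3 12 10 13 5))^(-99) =(0 3 6 10 1 4 12 13)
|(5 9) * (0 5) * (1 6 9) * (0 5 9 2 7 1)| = 12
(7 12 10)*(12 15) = [0, 1, 2, 3, 4, 5, 6, 15, 8, 9, 7, 11, 10, 13, 14, 12] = (7 15 12 10)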